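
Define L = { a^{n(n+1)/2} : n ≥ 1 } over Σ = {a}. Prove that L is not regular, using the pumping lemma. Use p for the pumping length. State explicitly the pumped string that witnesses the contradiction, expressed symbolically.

Toward a contradiction, assume L is regular with pumping length p.
Take w = a^{p(p+1)/2} ∈ L with |w| = p(p+1)/2 ≥ p.
By the pumping lemma, w = xyz with |xy| ≤ p and |y| > 0.
Then y = a^k for some k with 1 ≤ k ≤ p.
Pump with i = 2: xy^2z = a^{p(p+1)/2+k}. Since 1 ≤ k ≤ p, p(p+1)/2 < p(p+1)/2+k ≤ p(p+1)/2+p < (p+1)(p+2)/2, so p(p+1)/2+k is strictly between consecutive triangular numbers. So xy^2z ∉ L.
Contradiction. Therefore L is not regular.

a^{p(p+1)/2+k}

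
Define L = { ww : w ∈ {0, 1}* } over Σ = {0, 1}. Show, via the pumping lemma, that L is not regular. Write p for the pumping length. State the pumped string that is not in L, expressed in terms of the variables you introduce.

0^{p+k} 1^p 0^p 1^p

Assume L is regular; let p be its pumping constant.
Take w = 0^p 1^p 0^p 1^p = uu where u = 0^p1^p; then w ∈ L and |w| = 4p ≥ p.
The pumping lemma gives a decomposition w = xyz where |xy| ≤ p and |y| > 0.
The first p characters of w are 0's, so xy (and hence y) consists only of 0's. Write y = 0^k, 1 ≤ k ≤ p.
Pump with i = 2: xy^2z = 0^{p+k} 1^p 0^p 1^p, of length 4p+k. Suppose this equals vv. The string starts with 0 and ends with 1, so v does too; thus the boundary between the two copies of v is a 1→0 transition. There is exactly one such transition, at position 2p+k, so |v| = 2p+k and |vv| = 4p+2k ≠ 4p+k since k ≥ 1. So xy^2z ∉ L.
This contradicts the pumping lemma, so L is not regular.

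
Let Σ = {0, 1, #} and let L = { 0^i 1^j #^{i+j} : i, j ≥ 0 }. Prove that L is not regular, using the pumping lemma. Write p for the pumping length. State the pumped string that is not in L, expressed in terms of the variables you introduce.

0^{p+k} 1^p #^{2p}

Assume L is regular. Let p be the pumping length given by the pumping lemma.
Take w = 0^p 1^p #^{2p} ∈ L (with i=j=p, i+j=2p), |w| = 4p ≥ p.
By the pumping lemma, w = xyz with |xy| ≤ p and |y| ≥ 1.
The first p characters of w are 0's, so xy (and hence y) consists only of 0's. Write y = 0^k, 1 ≤ k ≤ p.
Consider xy^2z = 0^{p+k} 1^p #^{2p}. Now the 0- and 1-counts sum to 2p+k, but the #-count is 2p ≠ 2p+k. So xy^2z ∉ L.
Contradiction. Therefore L is not regular.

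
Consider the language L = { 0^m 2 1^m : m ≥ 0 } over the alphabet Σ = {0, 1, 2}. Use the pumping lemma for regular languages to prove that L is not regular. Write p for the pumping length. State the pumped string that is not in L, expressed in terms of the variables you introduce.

Assume L is regular. Let p be the pumping length given by the pumping lemma.
Take w = 0^p 2 1^p ∈ L with |w| = 2p+1 ≥ p.
By the pumping lemma, w = xyz with |xy| ≤ p and y is nonempty.
Since the first p symbols of w are all 0's and |xy| ≤ p, y lies entirely in the leading 0-block: y = 0^k for some k with 1 ≤ k ≤ p.
Pump with i = 2: xy^2z = 0^{p+k} 2 1^p, which would require p+k = p. But k ≥ 1, so xy^2z ∉ L.
This is a contradiction; hence L is not regular.

0^{p+k} 2 1^p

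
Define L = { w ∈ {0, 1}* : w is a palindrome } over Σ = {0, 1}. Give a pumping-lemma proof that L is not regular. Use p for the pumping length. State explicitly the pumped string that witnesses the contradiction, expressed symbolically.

0^{p+k} 1 0^p

Suppose for contradiction that L is regular, and let p be the pumping length.
Take w = 0^p 1 0^p, a palindrome of length 2p+1 ≥ p.
Write w = xyz as guaranteed by the lemma, with |xy| ≤ p and |y| > 0.
The first p characters of w are 0's, so xy (and hence y) consists only of 0's. Write y = 0^k, 1 ≤ k ≤ p.
Pump with i = 2: xy^2z = 0^{p+k} 1 0^p. Its reverse is 0^p 1 0^{p+k}, which differs from xy^2z since k ≥ 1. So xy^2z is not a palindrome and xy^2z ∉ L.
Contradiction. Therefore L is not regular.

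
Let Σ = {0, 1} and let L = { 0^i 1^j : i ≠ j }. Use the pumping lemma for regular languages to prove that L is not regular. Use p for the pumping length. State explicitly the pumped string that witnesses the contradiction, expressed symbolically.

Suppose for contradiction that L is regular, and let p be the pumping length.
Choose w = 0^p 1^{p+p!}. Since p ≠ p+p!, w ∈ L; and |w| ≥ p.
By the pumping lemma, w = xyz with |xy| ≤ p and |y| > 0.
Since the first p symbols of w are all 0's and |xy| ≤ p, y lies entirely in the leading 0-block: y = 0^k for some k with 1 ≤ k ≤ p.
Since 1 ≤ k ≤ p, k divides p!; set t = 1 + p!/k. Then xy^t z has p + (p!/k)·k = p + p! copies of 0. Now the 0-count equals the 1-count, so i ≠ j fails. So xy^t z = 0^{p+p!} 1^{p+p!} ∉ L.
This is a contradiction; hence L is not regular.

0^{p+p!} 1^{p+p!}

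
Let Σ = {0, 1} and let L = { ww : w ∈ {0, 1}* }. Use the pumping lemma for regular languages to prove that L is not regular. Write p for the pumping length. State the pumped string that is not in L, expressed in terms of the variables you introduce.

Toward a contradiction, assume L is regular with pumping length p.
Take w = 0^p 1^p 0^p 1^p = uu where u = 0^p1^p; then w ∈ L and |w| = 4p ≥ p.
The pumping lemma gives a decomposition w = xyz where |xy| ≤ p and |y| > 0.
Since the first p symbols of w are all 0's and |xy| ≤ p, y lies entirely in the leading 0-block: y = 0^k for some k with 1 ≤ k ≤ p.
Pump with i = 2: xy^2z = 0^{p+k} 1^p 0^p 1^p, of length 4p+k. Suppose this equals vv. The string starts with 0 and ends with 1, so v does too; thus the boundary between the two copies of v is a 1→0 transition. There is exactly one such transition, at position 2p+k, so |v| = 2p+k and |vv| = 4p+2k ≠ 4p+k since k ≥ 1. So xy^2z ∉ L.
This is a contradiction; hence L is not regular.

0^{p+k} 1^p 0^p 1^p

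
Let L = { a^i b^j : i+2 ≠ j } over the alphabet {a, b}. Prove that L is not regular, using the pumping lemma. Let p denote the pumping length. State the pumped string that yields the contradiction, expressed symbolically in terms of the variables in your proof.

Assume L is regular; let p be its pumping constant.
Choose w = a^p b^{p+p!+2}. Since p ≠ (p+p!+2)-2 = p+p!, w ∈ L; and |w| ≥ p.
The pumping lemma gives a decomposition w = xyz where |xy| ≤ p and y is nonempty.
Because |xy| ≤ p and w begins with p copies of a, we have y = a^k with 1 ≤ k ≤ p.
Since 1 ≤ k ≤ p, k divides p!; set t = 1 + p!/k. Then xy^t z has p + (p!/k)·k = p + p! copies of a. Now the a-count is p+p! and (b-count)-2 = (p+p!+2)-2 = p+p!, so i+2 ≠ j fails. So xy^t z = a^{p+p!} b^{p+p!+2} ∉ L.
This is a contradiction; hence L is not regular.

a^{p+p!} b^{p+p!+2}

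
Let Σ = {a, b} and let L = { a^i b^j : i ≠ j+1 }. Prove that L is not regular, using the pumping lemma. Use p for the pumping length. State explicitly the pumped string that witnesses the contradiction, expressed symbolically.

a^{p+p!} b^{p+p!-1}

Assume L is regular. Let p be the pumping length given by the pumping lemma.
Choose w = a^p b^{p+p!-1}. Since p ≠ (p+p!-1)+1 = p+p!, w ∈ L; and |w| ≥ p.
The pumping lemma gives a decomposition w = xyz where |xy| ≤ p and |y| > 0.
The first p characters of w are a's, so xy (and hence y) consists only of a's. Write y = a^k, 1 ≤ k ≤ p.
Since 1 ≤ k ≤ p, k divides p!; set t = 1 + p!/k. Then xy^t z has p + (p!/k)·k = p + p! copies of a. Now the a-count is p+p! and (b-count)+1 = (p+p!-1)+1 = p+p!, so i ≠ j+1 fails. So xy^t z = a^{p+p!} b^{p+p!-1} ∉ L.
Contradiction. Therefore L is not regular.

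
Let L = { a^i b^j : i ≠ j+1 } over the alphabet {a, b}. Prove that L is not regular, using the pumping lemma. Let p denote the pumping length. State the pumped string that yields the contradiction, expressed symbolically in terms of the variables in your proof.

a^{p+p!} b^{p+p!-1}

Assume L is regular. Let p be the pumping length given by the pumping lemma.
Choose w = a^p b^{p+p!-1}. Since p ≠ (p+p!-1)+1 = p+p!, w ∈ L; and |w| ≥ p.
Write w = xyz as guaranteed by the lemma, with |xy| ≤ p and y is nonempty.
Since the first p symbols of w are all a's and |xy| ≤ p, y lies entirely in the leading a-block: y = a^k for some k with 1 ≤ k ≤ p.
Since 1 ≤ k ≤ p, k divides p!; set t = 1 + p!/k. Then xy^t z has p + (p!/k)·k = p + p! copies of a. Now the a-count is p+p! and (b-count)+1 = (p+p!-1)+1 = p+p!, so i ≠ j+1 fails. So xy^t z = a^{p+p!} b^{p+p!-1} ∉ L.
This contradicts the pumping lemma, so L is not regular.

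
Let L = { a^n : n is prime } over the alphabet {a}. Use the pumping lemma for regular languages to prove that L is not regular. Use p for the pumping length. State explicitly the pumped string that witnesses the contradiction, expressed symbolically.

Assume L is regular. Let p be the pumping length given by the pumping lemma.
Let q be a prime with q ≥ p+2 (infinitely many primes exist), and take w = a^q ∈ L with |w| = q ≥ p.
Write w = xyz as guaranteed by the lemma, with |xy| ≤ p and |y| > 0.
Then y = a^k for some k with 1 ≤ k ≤ p.
Since 1 ≤ k ≤ p, |xz| = q-k. Pump with i = q+1: |xy^{q+1}z| = (q-k)+(q+1)k = q+qk = q(1+k), which is composite (both factors ≥ 2). So xy^{q+1}z = a^{q(1+k)} ∉ L.
Contradiction. Therefore L is not regular.

a^{q(1+k)}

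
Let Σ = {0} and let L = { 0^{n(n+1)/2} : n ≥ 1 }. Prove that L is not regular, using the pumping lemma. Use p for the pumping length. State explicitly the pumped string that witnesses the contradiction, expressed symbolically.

0^{p(p+1)/2+k}

Toward a contradiction, assume L is regular with pumping length p.
Take w = 0^{p(p+1)/2} ∈ L with |w| = p(p+1)/2 ≥ p.
By the pumping lemma, w = xyz with |xy| ≤ p and |y| > 0.
Then y = 0^k for some k with 1 ≤ k ≤ p.
Pump with i = 2: xy^2z = 0^{p(p+1)/2+k}. Since 1 ≤ k ≤ p, p(p+1)/2 < p(p+1)/2+k ≤ p(p+1)/2+p < (p+1)(p+2)/2, so p(p+1)/2+k is strictly between consecutive triangular numbers. So xy^2z ∉ L.
This is a contradiction; hence L is not regular.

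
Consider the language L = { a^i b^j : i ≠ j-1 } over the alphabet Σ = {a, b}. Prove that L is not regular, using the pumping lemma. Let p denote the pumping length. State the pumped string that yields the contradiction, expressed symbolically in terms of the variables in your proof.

Assume L is regular; let p be its pumping constant.
Choose w = a^p b^{p+p!+1}. Since p ≠ (p+p!+1)-1 = p+p!, w ∈ L; and |w| ≥ p.
The pumping lemma gives a decomposition w = xyz where |xy| ≤ p and |y| ≥ 1.
Because |xy| ≤ p and w begins with p copies of a, we have y = a^k with 1 ≤ k ≤ p.
Since 1 ≤ k ≤ p, k divides p!; set t = 1 + p!/k. Then xy^t z has p + (p!/k)·k = p + p! copies of a. Now the a-count is p+p! and (b-count)-1 = (p+p!+1)-1 = p+p!, so i ≠ j-1 fails. So xy^t z = a^{p+p!} b^{p+p!+1} ∉ L.
This is a contradiction; hence L is not regular.

a^{p+p!} b^{p+p!+1}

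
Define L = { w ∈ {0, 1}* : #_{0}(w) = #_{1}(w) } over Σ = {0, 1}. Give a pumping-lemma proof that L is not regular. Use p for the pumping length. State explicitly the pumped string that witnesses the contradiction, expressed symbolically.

Assume L is regular. Let p be the pumping length given by the pumping lemma.
Choose w = 0^p 1^p ∈ L with |w| = 2p ≥ p.
By the pumping lemma, w = xyz with |xy| ≤ p and y is nonempty.
The first p characters of w are 0's, so xy (and hence y) consists only of 0's. Write y = 0^k, 1 ≤ k ≤ p.
Pump with i = 2: xy^2z = 0^{p+k} 1^p has p+k occurrences of 0 but only p of 1. Since k ≥ 1 the counts differ, so xy^2z ∉ L.
This is a contradiction; hence L is not regular.

0^{p+k} 1^p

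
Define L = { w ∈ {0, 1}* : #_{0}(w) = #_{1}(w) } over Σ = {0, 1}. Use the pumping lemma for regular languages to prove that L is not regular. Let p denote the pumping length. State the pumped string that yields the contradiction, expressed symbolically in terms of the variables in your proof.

0^{p+k} 1^p

Assume L is regular. Let p be the pumping length given by the pumping lemma.
Choose w = 0^p 1^p ∈ L with |w| = 2p ≥ p.
Write w = xyz as guaranteed by the lemma, with |xy| ≤ p and |y| ≥ 1.
The first p characters of w are 0's, so xy (and hence y) consists only of 0's. Write y = 0^k, 1 ≤ k ≤ p.
Pump with i = 2: xy^2z = 0^{p+k} 1^p has p+k occurrences of 0 but only p of 1. Since k ≥ 1 the counts differ, so xy^2z ∉ L.
This contradicts the pumping lemma, so L is not regular.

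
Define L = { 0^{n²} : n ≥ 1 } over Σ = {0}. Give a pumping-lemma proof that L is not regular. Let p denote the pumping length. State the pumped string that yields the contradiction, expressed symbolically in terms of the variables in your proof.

0^{p²+k}

Toward a contradiction, assume L is regular with pumping length p.
Take w = 0^{p²} ∈ L with |w| = p² ≥ p.
The pumping lemma gives a decomposition w = xyz where |xy| ≤ p and |y| ≥ 1.
Then y = 0^k for some k with 1 ≤ k ≤ p.
Pump with i = 2: xy^2z = 0^{p²+k}. Since 1 ≤ k ≤ p, p² < p²+k ≤ p²+p < (p+1)², so p²+k lies strictly between consecutive squares and is not a perfect square. So xy^2z ∉ L.
This contradicts the pumping lemma, so L is not regular.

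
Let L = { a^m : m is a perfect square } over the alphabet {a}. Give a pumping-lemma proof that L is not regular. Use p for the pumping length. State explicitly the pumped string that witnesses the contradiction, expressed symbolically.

Toward a contradiction, assume L is regular with pumping length p.
Take w = a^{p²} ∈ L with |w| = p² ≥ p.
The pumping lemma gives a decomposition w = xyz where |xy| ≤ p and |y| ≥ 1.
Then y = a^k for some k with 1 ≤ k ≤ p.
Pump with i = 2: xy^2z = a^{p²+k}. Since 1 ≤ k ≤ p, p² < p²+k ≤ p²+p < (p+1)², so p²+k lies strictly between consecutive squares and is not a perfect square. So xy^2z ∉ L.
Contradiction. Therefore L is not regular.

a^{p²+k}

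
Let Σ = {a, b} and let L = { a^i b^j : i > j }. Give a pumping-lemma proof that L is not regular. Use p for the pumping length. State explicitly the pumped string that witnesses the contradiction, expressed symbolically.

Assume L is regular; let p be its pumping constant.
Choose w = a^{p+1} b^p ∈ L, with |w| = 2p+1 ≥ p.
By the pumping lemma, w = xyz with |xy| ≤ p and |y| > 0.
Because |xy| ≤ p and w begins with p copies of a, we have y = a^k with 1 ≤ k ≤ p.
Consider xy^0z = xz = a^{p+1-k} b^p. Since k ≥ 1, the a-count p+1-k is at most p, so i > j fails; thus xz ∉ L.
Contradiction. Therefore L is not regular.

a^{p+1-k} b^p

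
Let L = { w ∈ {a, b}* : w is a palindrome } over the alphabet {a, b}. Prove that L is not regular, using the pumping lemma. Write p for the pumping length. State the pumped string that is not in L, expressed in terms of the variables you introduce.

a^{p+k} b a^p

Assume L is regular. Let p be the pumping length given by the pumping lemma.
Take w = a^p b a^p, a palindrome of length 2p+1 ≥ p.
By the pumping lemma, w = xyz with |xy| ≤ p and |y| > 0.
Since the first p symbols of w are all a's and |xy| ≤ p, y lies entirely in the leading a-block: y = a^k for some k with 1 ≤ k ≤ p.
Pump with i = 2: xy^2z = a^{p+k} b a^p. Its reverse is a^p b a^{p+k}, which differs from xy^2z since k ≥ 1. So xy^2z is not a palindrome and xy^2z ∉ L.
Contradiction. Therefore L is not regular.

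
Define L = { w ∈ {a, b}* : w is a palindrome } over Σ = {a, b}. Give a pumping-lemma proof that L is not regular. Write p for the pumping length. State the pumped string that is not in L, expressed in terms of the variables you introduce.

Toward a contradiction, assume L is regular with pumping length p.
Take w = a^p b a^p, a palindrome of length 2p+1 ≥ p.
The pumping lemma gives a decomposition w = xyz where |xy| ≤ p and |y| ≥ 1.
Since the first p symbols of w are all a's and |xy| ≤ p, y lies entirely in the leading a-block: y = a^k for some k with 1 ≤ k ≤ p.
Pump with i = 2: xy^2z = a^{p+k} b a^p. Its reverse is a^p b a^{p+k}, which differs from xy^2z since k ≥ 1. So xy^2z is not a palindrome and xy^2z ∉ L.
Contradiction. Therefore L is not regular.

a^{p+k} b a^p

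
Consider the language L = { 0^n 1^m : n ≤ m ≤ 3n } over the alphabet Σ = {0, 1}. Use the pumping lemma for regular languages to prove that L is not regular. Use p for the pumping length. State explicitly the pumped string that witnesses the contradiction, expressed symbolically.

0^{p+k} 1^p

Suppose for contradiction that L is regular, and let p be the pumping length.
Take w = 0^p 1^p ∈ L (since p ≤ p ≤ 3p), with |w| = 2p ≥ p.
By the pumping lemma, w = xyz with |xy| ≤ p and |y| ≥ 1.
Since the first p symbols of w are all 0's and |xy| ≤ p, y lies entirely in the leading 0-block: y = 0^k for some k with 1 ≤ k ≤ p.
Pump with i = 2: xy^2z = 0^{p+k} 1^p. Now n = p+k > p = m, so the condition n ≤ m fails. Thus xy^2z ∉ L.
Contradiction. Therefore L is not regular.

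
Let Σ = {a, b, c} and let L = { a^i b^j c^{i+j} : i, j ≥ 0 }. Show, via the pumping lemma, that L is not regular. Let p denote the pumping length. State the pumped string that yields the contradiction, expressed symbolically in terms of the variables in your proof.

a^{p+k} b^p c^{2p}

Suppose for contradiction that L is regular, and let p be the pumping length.
Take w = a^p b^p c^{2p} ∈ L (with i=j=p, i+j=2p), |w| = 4p ≥ p.
The pumping lemma gives a decomposition w = xyz where |xy| ≤ p and |y| > 0.
The first p characters of w are a's, so xy (and hence y) consists only of a's. Write y = a^k, 1 ≤ k ≤ p.
Consider xy^2z = a^{p+k} b^p c^{2p}. Now the a- and b-counts sum to 2p+k, but the c-count is 2p ≠ 2p+k. So xy^2z ∉ L.
Contradiction. Therefore L is not regular.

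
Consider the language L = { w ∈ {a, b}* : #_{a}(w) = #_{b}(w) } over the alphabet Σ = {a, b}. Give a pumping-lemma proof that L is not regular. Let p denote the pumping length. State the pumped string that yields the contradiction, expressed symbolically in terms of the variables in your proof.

Assume L is regular. Let p be the pumping length given by the pumping lemma.
Choose w = a^p b^p ∈ L with |w| = 2p ≥ p.
By the pumping lemma, w = xyz with |xy| ≤ p and |y| > 0.
Since the first p symbols of w are all a's and |xy| ≤ p, y lies entirely in the leading a-block: y = a^k for some k with 1 ≤ k ≤ p.
Pump with i = 2: xy^2z = a^{p+k} b^p has p+k occurrences of a but only p of b. Since k ≥ 1 the counts differ, so xy^2z ∉ L.
This contradicts the pumping lemma, so L is not regular.

a^{p+k} b^p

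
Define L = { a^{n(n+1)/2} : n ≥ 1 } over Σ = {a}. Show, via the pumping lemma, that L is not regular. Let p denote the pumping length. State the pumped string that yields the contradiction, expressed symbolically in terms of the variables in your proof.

a^{p(p+1)/2+k}

Assume L is regular. Let p be the pumping length given by the pumping lemma.
Take w = a^{p(p+1)/2} ∈ L with |w| = p(p+1)/2 ≥ p.
Write w = xyz as guaranteed by the lemma, with |xy| ≤ p and |y| > 0.
Then y = a^k for some k with 1 ≤ k ≤ p.
Pump with i = 2: xy^2z = a^{p(p+1)/2+k}. Since 1 ≤ k ≤ p, p(p+1)/2 < p(p+1)/2+k ≤ p(p+1)/2+p < (p+1)(p+2)/2, so p(p+1)/2+k is strictly between consecutive triangular numbers. So xy^2z ∉ L.
This contradicts the pumping lemma, so L is not regular.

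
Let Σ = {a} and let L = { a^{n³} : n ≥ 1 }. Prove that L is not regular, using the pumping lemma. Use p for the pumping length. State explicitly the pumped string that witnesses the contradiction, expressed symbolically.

Assume L is regular. Let p be the pumping length given by the pumping lemma.
Take w = a^{p³} ∈ L with |w| = p³ ≥ p.
Write w = xyz as guaranteed by the lemma, with |xy| ≤ p and |y| ≥ 1.
Then y = a^k for some k with 1 ≤ k ≤ p.
Pump with i = 2: xy^2z = a^{p³+k}. Since 1 ≤ k ≤ p, p³ < p³+k ≤ p³+p < p³+3p²+3p+1 = (p+1)³, so p³+k is not a perfect cube. So xy^2z ∉ L.
This contradicts the pumping lemma, so L is not regular.

a^{p³+k}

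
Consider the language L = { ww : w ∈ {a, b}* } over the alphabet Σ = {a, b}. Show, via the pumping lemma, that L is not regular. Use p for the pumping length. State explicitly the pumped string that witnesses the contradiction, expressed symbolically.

a^{p+k} b^p a^p b^p

Assume L is regular. Let p be the pumping length given by the pumping lemma.
Take w = a^p b^p a^p b^p = uu where u = a^pb^p; then w ∈ L and |w| = 4p ≥ p.
By the pumping lemma, w = xyz with |xy| ≤ p and y is nonempty.
The first p characters of w are a's, so xy (and hence y) consists only of a's. Write y = a^k, 1 ≤ k ≤ p.
Pump with i = 2: xy^2z = a^{p+k} b^p a^p b^p, of length 4p+k. Suppose this equals vv. The string starts with a and ends with b, so v does too; thus the boundary between the two copies of v is a b→a transition. There is exactly one such transition, at position 2p+k, so |v| = 2p+k and |vv| = 4p+2k ≠ 4p+k since k ≥ 1. So xy^2z ∉ L.
This contradicts the pumping lemma, so L is not regular.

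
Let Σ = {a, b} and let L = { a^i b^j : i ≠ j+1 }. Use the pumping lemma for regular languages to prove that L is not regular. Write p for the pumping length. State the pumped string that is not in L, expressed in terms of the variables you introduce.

a^{p+p!} b^{p+p!-1}

Assume L is regular; let p be its pumping constant.
Choose w = a^p b^{p+p!-1}. Since p ≠ (p+p!-1)+1 = p+p!, w ∈ L; and |w| ≥ p.
Write w = xyz as guaranteed by the lemma, with |xy| ≤ p and |y| ≥ 1.
The first p characters of w are a's, so xy (and hence y) consists only of a's. Write y = a^k, 1 ≤ k ≤ p.
Since 1 ≤ k ≤ p, k divides p!; set t = 1 + p!/k. Then xy^t z has p + (p!/k)·k = p + p! copies of a. Now the a-count is p+p! and (b-count)+1 = (p+p!-1)+1 = p+p!, so i ≠ j+1 fails. So xy^t z = a^{p+p!} b^{p+p!-1} ∉ L.
This contradicts the pumping lemma, so L is not regular.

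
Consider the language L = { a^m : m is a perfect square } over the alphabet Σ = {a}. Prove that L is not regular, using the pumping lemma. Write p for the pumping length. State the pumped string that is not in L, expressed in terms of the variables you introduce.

a^{p²+k}

Toward a contradiction, assume L is regular with pumping length p.
Take w = a^{p²} ∈ L with |w| = p² ≥ p.
The pumping lemma gives a decomposition w = xyz where |xy| ≤ p and |y| ≥ 1.
Then y = a^k for some k with 1 ≤ k ≤ p.
Pump with i = 2: xy^2z = a^{p²+k}. Since 1 ≤ k ≤ p, p² < p²+k ≤ p²+p < (p+1)², so p²+k lies strictly between consecutive squares and is not a perfect square. So xy^2z ∉ L.
This contradicts the pumping lemma, so L is not regular.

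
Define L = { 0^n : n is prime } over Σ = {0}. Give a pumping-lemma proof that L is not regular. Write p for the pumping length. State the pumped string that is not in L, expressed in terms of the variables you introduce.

Toward a contradiction, assume L is regular with pumping length p.
Let q be a prime with q ≥ p+2 (infinitely many primes exist), and take w = 0^q ∈ L with |w| = q ≥ p.
By the pumping lemma, w = xyz with |xy| ≤ p and |y| ≥ 1.
Then y = 0^k for some k with 1 ≤ k ≤ p.
Since 1 ≤ k ≤ p, |xz| = q-k. Pump with i = q+1: |xy^{q+1}z| = (q-k)+(q+1)k = q+qk = q(1+k), which is composite (both factors ≥ 2). So xy^{q+1}z = 0^{q(1+k)} ∉ L.
This is a contradiction; hence L is not regular.

0^{q(1+k)}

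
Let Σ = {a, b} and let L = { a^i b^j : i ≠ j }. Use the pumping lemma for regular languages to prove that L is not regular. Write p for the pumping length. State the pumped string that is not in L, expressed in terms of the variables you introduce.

Toward a contradiction, assume L is regular with pumping length p.
Choose w = a^p b^{p+p!}. Since p ≠ p+p!, w ∈ L; and |w| ≥ p.
Write w = xyz as guaranteed by the lemma, with |xy| ≤ p and |y| ≥ 1.
Since the first p symbols of w are all a's and |xy| ≤ p, y lies entirely in the leading a-block: y = a^k for some k with 1 ≤ k ≤ p.
Since 1 ≤ k ≤ p, k divides p!; set t = 1 + p!/k. Then xy^t z has p + (p!/k)·k = p + p! copies of a. Now the a-count equals the b-count, so i ≠ j fails. So xy^t z = a^{p+p!} b^{p+p!} ∉ L.
This is a contradiction; hence L is not regular.

a^{p+p!} b^{p+p!}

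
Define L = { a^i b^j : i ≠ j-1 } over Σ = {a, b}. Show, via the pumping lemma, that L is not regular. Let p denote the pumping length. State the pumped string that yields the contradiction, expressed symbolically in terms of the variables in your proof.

Suppose for contradiction that L is regular, and let p be the pumping length.
Choose w = a^p b^{p+p!+1}. Since p ≠ (p+p!+1)-1 = p+p!, w ∈ L; and |w| ≥ p.
By the pumping lemma, w = xyz with |xy| ≤ p and |y| ≥ 1.
Since the first p symbols of w are all a's and |xy| ≤ p, y lies entirely in the leading a-block: y = a^k for some k with 1 ≤ k ≤ p.
Since 1 ≤ k ≤ p, k divides p!; set t = 1 + p!/k. Then xy^t z has p + (p!/k)·k = p + p! copies of a. Now the a-count is p+p! and (b-count)-1 = (p+p!+1)-1 = p+p!, so i ≠ j-1 fails. So xy^t z = a^{p+p!} b^{p+p!+1} ∉ L.
Contradiction. Therefore L is not regular.

a^{p+p!} b^{p+p!+1}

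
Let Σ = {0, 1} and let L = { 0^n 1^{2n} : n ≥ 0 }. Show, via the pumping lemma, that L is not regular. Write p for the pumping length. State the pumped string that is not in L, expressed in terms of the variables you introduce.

0^{p+k} 1^{2p}

Assume L is regular. Let p be the pumping length given by the pumping lemma.
Take w = 0^p 1^{2p}. Then w ∈ L and |w| = 3p ≥ p.
By the pumping lemma, w = xyz with |xy| ≤ p and |y| ≥ 1.
Since the first p symbols of w are all 0's and |xy| ≤ p, y lies entirely in the leading 0-block: y = 0^k for some k with 1 ≤ k ≤ p.
Pump with i = 2: xy^2z = 0^{p+k} 1^{2p}. For this to lie in L we would need 2p = 2(p+k), which forces k = 0. But k ≥ 1, so xy^2z ∉ L.
Contradiction. Therefore L is not regular.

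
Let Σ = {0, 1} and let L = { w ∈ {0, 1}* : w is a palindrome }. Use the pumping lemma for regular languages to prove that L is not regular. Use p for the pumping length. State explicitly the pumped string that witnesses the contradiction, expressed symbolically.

Assume L is regular. Let p be the pumping length given by the pumping lemma.
Take w = 0^p 1 0^p, a palindrome of length 2p+1 ≥ p.
By the pumping lemma, w = xyz with |xy| ≤ p and |y| ≥ 1.
The first p characters of w are 0's, so xy (and hence y) consists only of 0's. Write y = 0^k, 1 ≤ k ≤ p.
Pump with i = 2: xy^2z = 0^{p+k} 1 0^p. Its reverse is 0^p 1 0^{p+k}, which differs from xy^2z since k ≥ 1. So xy^2z is not a palindrome and xy^2z ∉ L.
This is a contradiction; hence L is not regular.

0^{p+k} 1 0^p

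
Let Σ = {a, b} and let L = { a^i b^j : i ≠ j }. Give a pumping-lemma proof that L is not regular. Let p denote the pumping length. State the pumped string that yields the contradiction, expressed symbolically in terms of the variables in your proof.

a^{p+p!} b^{p+p!}

Assume L is regular. Let p be the pumping length given by the pumping lemma.
Choose w = a^p b^{p+p!}. Since p ≠ p+p!, w ∈ L; and |w| ≥ p.
Write w = xyz as guaranteed by the lemma, with |xy| ≤ p and |y| > 0.
The first p characters of w are a's, so xy (and hence y) consists only of a's. Write y = a^k, 1 ≤ k ≤ p.
Since 1 ≤ k ≤ p, k divides p!; set t = 1 + p!/k. Then xy^t z has p + (p!/k)·k = p + p! copies of a. Now the a-count equals the b-count, so i ≠ j fails. So xy^t z = a^{p+p!} b^{p+p!} ∉ L.
This is a contradiction; hence L is not regular.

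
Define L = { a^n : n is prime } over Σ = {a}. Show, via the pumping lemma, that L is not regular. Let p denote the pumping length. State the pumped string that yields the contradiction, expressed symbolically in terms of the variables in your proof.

Toward a contradiction, assume L is regular with pumping length p.
Let q be a prime with q ≥ p+2 (infinitely many primes exist), and take w = a^q ∈ L with |w| = q ≥ p.
The pumping lemma gives a decomposition w = xyz where |xy| ≤ p and |y| ≥ 1.
Then y = a^k for some k with 1 ≤ k ≤ p.
Since 1 ≤ k ≤ p, |xz| = q-k. Pump with i = q+1: |xy^{q+1}z| = (q-k)+(q+1)k = q+qk = q(1+k), which is composite (both factors ≥ 2). So xy^{q+1}z = a^{q(1+k)} ∉ L.
This is a contradiction; hence L is not regular.

a^{q(1+k)}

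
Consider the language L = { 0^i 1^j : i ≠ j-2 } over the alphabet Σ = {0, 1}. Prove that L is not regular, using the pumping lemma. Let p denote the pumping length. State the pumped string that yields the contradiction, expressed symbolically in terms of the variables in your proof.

Assume L is regular; let p be its pumping constant.
Choose w = 0^p 1^{p+p!+2}. Since p ≠ (p+p!+2)-2 = p+p!, w ∈ L; and |w| ≥ p.
By the pumping lemma, w = xyz with |xy| ≤ p and y is nonempty.
Since the first p symbols of w are all 0's and |xy| ≤ p, y lies entirely in the leading 0-block: y = 0^k for some k with 1 ≤ k ≤ p.
Since 1 ≤ k ≤ p, k divides p!; set t = 1 + p!/k. Then xy^t z has p + (p!/k)·k = p + p! copies of 0. Now the 0-count is p+p! and (1-count)-2 = (p+p!+2)-2 = p+p!, so i ≠ j-2 fails. So xy^t z = 0^{p+p!} 1^{p+p!+2} ∉ L.
Contradiction. Therefore L is not regular.

0^{p+p!} 1^{p+p!+2}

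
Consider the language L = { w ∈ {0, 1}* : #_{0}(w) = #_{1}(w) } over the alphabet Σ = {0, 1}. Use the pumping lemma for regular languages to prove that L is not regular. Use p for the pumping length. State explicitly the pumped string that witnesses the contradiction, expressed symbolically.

Suppose for contradiction that L is regular, and let p be the pumping length.
Choose w = 0^p 1^p ∈ L with |w| = 2p ≥ p.
Write w = xyz as guaranteed by the lemma, with |xy| ≤ p and y is nonempty.
Since the first p symbols of w are all 0's and |xy| ≤ p, y lies entirely in the leading 0-block: y = 0^k for some k with 1 ≤ k ≤ p.
Pump with i = 2: xy^2z = 0^{p+k} 1^p has p+k occurrences of 0 but only p of 1. Since k ≥ 1 the counts differ, so xy^2z ∉ L.
This contradicts the pumping lemma, so L is not regular.

0^{p+k} 1^p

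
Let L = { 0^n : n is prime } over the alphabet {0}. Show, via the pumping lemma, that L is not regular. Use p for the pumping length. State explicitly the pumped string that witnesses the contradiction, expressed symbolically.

0^{q(1+k)}

Assume L is regular; let p be its pumping constant.
Let q be a prime with q ≥ p+2 (infinitely many primes exist), and take w = 0^q ∈ L with |w| = q ≥ p.
By the pumping lemma, w = xyz with |xy| ≤ p and |y| > 0.
Then y = 0^k for some k with 1 ≤ k ≤ p.
Since 1 ≤ k ≤ p, |xz| = q-k. Pump with i = q+1: |xy^{q+1}z| = (q-k)+(q+1)k = q+qk = q(1+k), which is composite (both factors ≥ 2). So xy^{q+1}z = 0^{q(1+k)} ∉ L.
This contradicts the pumping lemma, so L is not regular.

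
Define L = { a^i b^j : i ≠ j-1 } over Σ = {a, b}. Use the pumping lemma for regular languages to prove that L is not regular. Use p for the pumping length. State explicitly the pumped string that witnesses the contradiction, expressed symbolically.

Suppose for contradiction that L is regular, and let p be the pumping length.
Choose w = a^p b^{p+p!+1}. Since p ≠ (p+p!+1)-1 = p+p!, w ∈ L; and |w| ≥ p.
The pumping lemma gives a decomposition w = xyz where |xy| ≤ p and |y| > 0.
Because |xy| ≤ p and w begins with p copies of a, we have y = a^k with 1 ≤ k ≤ p.
Since 1 ≤ k ≤ p, k divides p!; set t = 1 + p!/k. Then xy^t z has p + (p!/k)·k = p + p! copies of a. Now the a-count is p+p! and (b-count)-1 = (p+p!+1)-1 = p+p!, so i ≠ j-1 fails. So xy^t z = a^{p+p!} b^{p+p!+1} ∉ L.
This is a contradiction; hence L is not regular.

a^{p+p!} b^{p+p!+1}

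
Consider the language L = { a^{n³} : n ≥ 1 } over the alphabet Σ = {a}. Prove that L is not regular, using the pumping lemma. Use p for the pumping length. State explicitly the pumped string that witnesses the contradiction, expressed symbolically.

a^{p³+k}

Toward a contradiction, assume L is regular with pumping length p.
Take w = a^{p³} ∈ L with |w| = p³ ≥ p.
By the pumping lemma, w = xyz with |xy| ≤ p and y is nonempty.
Then y = a^k for some k with 1 ≤ k ≤ p.
Pump with i = 2: xy^2z = a^{p³+k}. Since 1 ≤ k ≤ p, p³ < p³+k ≤ p³+p < p³+3p²+3p+1 = (p+1)³, so p³+k is not a perfect cube. So xy^2z ∉ L.
This contradicts the pumping lemma, so L is not regular.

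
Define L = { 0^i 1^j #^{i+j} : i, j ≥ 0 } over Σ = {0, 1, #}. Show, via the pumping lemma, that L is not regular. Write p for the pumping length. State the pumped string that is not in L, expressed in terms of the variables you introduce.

Toward a contradiction, assume L is regular with pumping length p.
Take w = 0^p 1^p #^{2p} ∈ L (with i=j=p, i+j=2p), |w| = 4p ≥ p.
By the pumping lemma, w = xyz with |xy| ≤ p and |y| ≥ 1.
Since the first p symbols of w are all 0's and |xy| ≤ p, y lies entirely in the leading 0-block: y = 0^k for some k with 1 ≤ k ≤ p.
Consider xy^2z = 0^{p+k} 1^p #^{2p}. Now the 0- and 1-counts sum to 2p+k, but the #-count is 2p ≠ 2p+k. So xy^2z ∉ L.
This contradicts the pumping lemma, so L is not regular.

0^{p+k} 1^p #^{2p}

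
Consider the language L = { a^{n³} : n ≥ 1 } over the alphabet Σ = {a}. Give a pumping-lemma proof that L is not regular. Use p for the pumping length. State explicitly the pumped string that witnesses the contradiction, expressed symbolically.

Toward a contradiction, assume L is regular with pumping length p.
Take w = a^{p³} ∈ L with |w| = p³ ≥ p.
Write w = xyz as guaranteed by the lemma, with |xy| ≤ p and y is nonempty.
Then y = a^k for some k with 1 ≤ k ≤ p.
Pump with i = 2: xy^2z = a^{p³+k}. Since 1 ≤ k ≤ p, p³ < p³+k ≤ p³+p < p³+3p²+3p+1 = (p+1)³, so p³+k is not a perfect cube. So xy^2z ∉ L.
Contradiction. Therefore L is not regular.

a^{p³+k}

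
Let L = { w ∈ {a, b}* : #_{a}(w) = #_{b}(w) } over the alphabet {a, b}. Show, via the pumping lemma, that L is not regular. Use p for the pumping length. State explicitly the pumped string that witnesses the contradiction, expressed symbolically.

a^{p+k} b^p

Assume L is regular; let p be its pumping constant.
Choose w = a^p b^p ∈ L with |w| = 2p ≥ p.
By the pumping lemma, w = xyz with |xy| ≤ p and y is nonempty.
Since the first p symbols of w are all a's and |xy| ≤ p, y lies entirely in the leading a-block: y = a^k for some k with 1 ≤ k ≤ p.
Pump with i = 2: xy^2z = a^{p+k} b^p has p+k occurrences of a but only p of b. Since k ≥ 1 the counts differ, so xy^2z ∉ L.
This contradicts the pumping lemma, so L is not regular.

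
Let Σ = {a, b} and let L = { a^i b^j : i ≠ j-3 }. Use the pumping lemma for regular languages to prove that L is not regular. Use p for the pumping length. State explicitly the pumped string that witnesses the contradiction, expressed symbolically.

Toward a contradiction, assume L is regular with pumping length p.
Choose w = a^p b^{p+p!+3}. Since p ≠ (p+p!+3)-3 = p+p!, w ∈ L; and |w| ≥ p.
The pumping lemma gives a decomposition w = xyz where |xy| ≤ p and y is nonempty.
Because |xy| ≤ p and w begins with p copies of a, we have y = a^k with 1 ≤ k ≤ p.
Since 1 ≤ k ≤ p, k divides p!; set t = 1 + p!/k. Then xy^t z has p + (p!/k)·k = p + p! copies of a. Now the a-count is p+p! and (b-count)-3 = (p+p!+3)-3 = p+p!, so i ≠ j-3 fails. So xy^t z = a^{p+p!} b^{p+p!+3} ∉ L.
This contradicts the pumping lemma, so L is not regular.

a^{p+p!} b^{p+p!+3}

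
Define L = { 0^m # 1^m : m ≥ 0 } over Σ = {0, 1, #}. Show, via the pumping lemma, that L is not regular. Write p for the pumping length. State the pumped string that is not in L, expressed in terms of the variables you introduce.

0^{p+k} # 1^p

Assume L is regular. Let p be the pumping length given by the pumping lemma.
Take w = 0^p # 1^p ∈ L with |w| = 2p+1 ≥ p.
By the pumping lemma, w = xyz with |xy| ≤ p and |y| > 0.
Because |xy| ≤ p and w begins with p copies of 0, we have y = 0^k with 1 ≤ k ≤ p.
Pump with i = 2: xy^2z = 0^{p+k} # 1^p, which would require p+k = p. But k ≥ 1, so xy^2z ∉ L.
Contradiction. Therefore L is not regular.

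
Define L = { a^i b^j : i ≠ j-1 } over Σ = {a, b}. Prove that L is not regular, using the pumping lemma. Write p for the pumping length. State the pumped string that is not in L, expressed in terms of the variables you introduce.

a^{p+p!} b^{p+p!+1}

Assume L is regular; let p be its pumping constant.
Choose w = a^p b^{p+p!+1}. Since p ≠ (p+p!+1)-1 = p+p!, w ∈ L; and |w| ≥ p.
The pumping lemma gives a decomposition w = xyz where |xy| ≤ p and y is nonempty.
Because |xy| ≤ p and w begins with p copies of a, we have y = a^k with 1 ≤ k ≤ p.
Since 1 ≤ k ≤ p, k divides p!; set t = 1 + p!/k. Then xy^t z has p + (p!/k)·k = p + p! copies of a. Now the a-count is p+p! and (b-count)-1 = (p+p!+1)-1 = p+p!, so i ≠ j-1 fails. So xy^t z = a^{p+p!} b^{p+p!+1} ∉ L.
This contradicts the pumping lemma, so L is not regular.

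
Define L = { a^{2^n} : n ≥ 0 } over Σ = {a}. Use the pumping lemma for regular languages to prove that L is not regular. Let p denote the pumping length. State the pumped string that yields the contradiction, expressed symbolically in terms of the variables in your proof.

Assume L is regular. Let p be the pumping length given by the pumping lemma.
Take w = a^{2^p} ∈ L with |w| = 2^p ≥ p.
The pumping lemma gives a decomposition w = xyz where |xy| ≤ p and |y| ≥ 1.
Then y = a^k for some k with 1 ≤ k ≤ p.
Pump with i = 2: xy^2z = a^{2^p+k}. Since 1 ≤ k ≤ p < 2^p, we have 2^p < 2^p+k < 2^{p+1}, so 2^p+k is not a power of 2. So xy^2z ∉ L.
This contradicts the pumping lemma, so L is not regular.

a^{2^p+k}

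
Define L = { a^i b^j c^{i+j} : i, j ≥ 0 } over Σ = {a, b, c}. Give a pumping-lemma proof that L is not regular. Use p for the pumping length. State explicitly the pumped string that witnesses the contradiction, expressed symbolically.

Suppose for contradiction that L is regular, and let p be the pumping length.
Take w = a^p b^p c^{2p} ∈ L (with i=j=p, i+j=2p), |w| = 4p ≥ p.
By the pumping lemma, w = xyz with |xy| ≤ p and y is nonempty.
Since the first p symbols of w are all a's and |xy| ≤ p, y lies entirely in the leading a-block: y = a^k for some k with 1 ≤ k ≤ p.
Consider xy^2z = a^{p+k} b^p c^{2p}. Now the a- and b-counts sum to 2p+k, but the c-count is 2p ≠ 2p+k. So xy^2z ∉ L.
This is a contradiction; hence L is not regular.

a^{p+k} b^p c^{2p}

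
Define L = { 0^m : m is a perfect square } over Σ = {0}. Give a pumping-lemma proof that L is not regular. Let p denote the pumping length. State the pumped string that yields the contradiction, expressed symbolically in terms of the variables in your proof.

0^{p²+k}

Assume L is regular. Let p be the pumping length given by the pumping lemma.
Take w = 0^{p²} ∈ L with |w| = p² ≥ p.
Write w = xyz as guaranteed by the lemma, with |xy| ≤ p and |y| ≥ 1.
Then y = 0^k for some k with 1 ≤ k ≤ p.
Pump with i = 2: xy^2z = 0^{p²+k}. Since 1 ≤ k ≤ p, p² < p²+k ≤ p²+p < (p+1)², so p²+k lies strictly between consecutive squares and is not a perfect square. So xy^2z ∉ L.
This contradicts the pumping lemma, so L is not regular.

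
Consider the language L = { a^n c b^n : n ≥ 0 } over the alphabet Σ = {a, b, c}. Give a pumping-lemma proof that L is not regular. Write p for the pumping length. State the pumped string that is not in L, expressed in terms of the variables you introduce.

a^{p+k} c b^p

Assume L is regular. Let p be the pumping length given by the pumping lemma.
Take w = a^p c b^p ∈ L with |w| = 2p+1 ≥ p.
Write w = xyz as guaranteed by the lemma, with |xy| ≤ p and y is nonempty.
The first p characters of w are a's, so xy (and hence y) consists only of a's. Write y = a^k, 1 ≤ k ≤ p.
Pump with i = 2: xy^2z = a^{p+k} c b^p, which would require p+k = p. But k ≥ 1, so xy^2z ∉ L.
This contradicts the pumping lemma, so L is not regular.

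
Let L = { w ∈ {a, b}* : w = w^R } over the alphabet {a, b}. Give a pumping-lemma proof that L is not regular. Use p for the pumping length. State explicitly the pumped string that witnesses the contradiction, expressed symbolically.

Toward a contradiction, assume L is regular with pumping length p.
Take w = a^p b a^p, a palindrome of length 2p+1 ≥ p.
The pumping lemma gives a decomposition w = xyz where |xy| ≤ p and y is nonempty.
Since the first p symbols of w are all a's and |xy| ≤ p, y lies entirely in the leading a-block: y = a^k for some k with 1 ≤ k ≤ p.
Pump with i = 2: xy^2z = a^{p+k} b a^p. Its reverse is a^p b a^{p+k}, which differs from xy^2z since k ≥ 1. So xy^2z is not a palindrome and xy^2z ∉ L.
This contradicts the pumping lemma, so L is not regular.

a^{p+k} b a^p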